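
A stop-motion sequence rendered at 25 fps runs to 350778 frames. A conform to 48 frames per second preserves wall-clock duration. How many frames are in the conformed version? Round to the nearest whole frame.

Frames at target rate = 350778 × (48) / (25) = 16837344/25 ≈ 673493.760.
Nearest whole frame: 673494.

673494 frames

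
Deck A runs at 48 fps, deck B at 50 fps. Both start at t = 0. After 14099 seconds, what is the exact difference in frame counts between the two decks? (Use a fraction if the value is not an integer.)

A emits 48 × 14099 = 676752 frames; B emits 50 × 14099 = 704950.
Difference = 28198 frames; B is ahead of A.

28198 frames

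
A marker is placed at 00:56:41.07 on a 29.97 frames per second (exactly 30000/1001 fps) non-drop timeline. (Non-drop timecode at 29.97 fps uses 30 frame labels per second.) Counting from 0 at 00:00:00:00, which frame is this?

frame 102037

Total seconds to the label: (0 × 3600 + 56 × 60 + 41) = 3401.
Frame index = 3401 × 30 + 7 = 102037.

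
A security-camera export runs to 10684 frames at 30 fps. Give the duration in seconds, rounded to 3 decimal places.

Running time = 10684 × 1/30 = 5342/15 s ≈ 356.133 s.

356.133 seconds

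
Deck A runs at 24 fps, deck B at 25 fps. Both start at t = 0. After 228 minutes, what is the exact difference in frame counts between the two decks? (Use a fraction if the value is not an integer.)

13680 frames

228 min = 13680 s.
A emits 24 × 13680 = 328320 frames; B emits 25 × 13680 = 342000.
Difference = 13680 frames; B is ahead of A.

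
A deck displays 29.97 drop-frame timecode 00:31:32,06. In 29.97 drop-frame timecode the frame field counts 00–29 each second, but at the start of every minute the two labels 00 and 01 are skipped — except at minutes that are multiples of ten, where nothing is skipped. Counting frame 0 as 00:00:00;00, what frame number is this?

As if non-drop at 30 labels/s: (0 × 3600 + 31 × 60 + 32) × 30 + 6 = 56766.
Minute boundaries passed: 31; those not divisible by 10: 31 − 3 = 28; dropped labels = 2 × 28 = 56.
Actual frame index = 56766 − 56 = 56710.

56710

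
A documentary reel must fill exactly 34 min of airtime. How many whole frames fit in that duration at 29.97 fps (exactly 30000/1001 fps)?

34 min = 2040 s.
Frames = 2040 × 30000/1001 = 61200000/1001 ≈ 61138.8611.
Complete frames: 61138.

61138 frames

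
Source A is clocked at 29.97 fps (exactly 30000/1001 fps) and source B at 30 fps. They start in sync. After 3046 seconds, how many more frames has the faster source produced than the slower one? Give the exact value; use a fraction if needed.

A emits 30000/1001 × 3046 = 91380000/1001 frames; B emits 30 × 3046 = 91380.
Difference = 91380/1001 frames (≈ 91.2887); B is ahead of A.

91380/1001 frames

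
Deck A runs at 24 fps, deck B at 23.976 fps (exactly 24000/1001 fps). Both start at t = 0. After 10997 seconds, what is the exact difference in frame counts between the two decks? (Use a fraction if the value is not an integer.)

37704/143 frames

A emits 24 × 10997 = 263928 frames; B emits 24000/1001 × 10997 = 37704000/143.
Difference = 37704/143 frames (≈ 263.6643); B is behind A.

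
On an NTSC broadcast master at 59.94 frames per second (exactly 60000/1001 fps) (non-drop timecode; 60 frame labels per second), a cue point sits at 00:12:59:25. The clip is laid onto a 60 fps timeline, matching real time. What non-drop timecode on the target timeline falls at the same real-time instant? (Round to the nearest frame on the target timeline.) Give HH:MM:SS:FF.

00:13:00:12

Source frame index: (0×3600 + 12×60 + 59) × 60 + 25 = 46765.
Real time: 46765 / (60000/1001) = 9362353/12000 s.
Target frame: (9362353/12000) × (60) = 9362353/200 ≈ 46811.765 → 46812.
At 60 labels/s: frame 46812 → 00:13:00:12.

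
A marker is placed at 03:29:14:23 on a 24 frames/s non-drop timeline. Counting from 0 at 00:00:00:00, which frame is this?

301319

Total seconds to the label: (3 × 3600 + 29 × 60 + 14) = 12554.
Frame index = 12554 × 24 + 23 = 301319.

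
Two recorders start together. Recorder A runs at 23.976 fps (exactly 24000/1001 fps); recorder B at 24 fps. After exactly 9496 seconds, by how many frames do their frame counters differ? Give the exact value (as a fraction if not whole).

227904/1001 frames

A emits 24000/1001 × 9496 = 227904000/1001 frames; B emits 24 × 9496 = 227904.
Difference = 227904/1001 frames (≈ 227.6763); B is ahead of A.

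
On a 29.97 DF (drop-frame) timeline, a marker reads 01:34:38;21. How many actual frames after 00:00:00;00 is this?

As if non-drop at 30 labels/s: (1 × 3600 + 34 × 60 + 38) × 30 + 21 = 170361.
Minute boundaries passed: 94; those not divisible by 10: 94 − 9 = 85; dropped labels = 2 × 85 = 170.
Actual frame index = 170361 − 170 = 170191.

170191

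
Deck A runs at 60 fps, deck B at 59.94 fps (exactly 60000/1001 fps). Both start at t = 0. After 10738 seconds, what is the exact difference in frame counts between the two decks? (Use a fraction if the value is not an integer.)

7080/11 frames

A emits 60 × 10738 = 644280 frames; B emits 60000/1001 × 10738 = 7080000/11.
Difference = 7080/11 frames (≈ 643.6364); B is behind A.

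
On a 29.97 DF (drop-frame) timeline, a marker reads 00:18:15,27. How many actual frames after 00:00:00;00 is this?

32843

Complete 10-minute blocks: 1, each 17982 frames → 17982.
Remaining 8 whole minutes in the current block: 1800 + 7 × 1798 = 14386 frames.
Within the current minute: 15 × 30 + 27 − 2 = 475 (labels ;00/;01 skipped at this minute). Total = 17982 + 14386 + 475 = 32843.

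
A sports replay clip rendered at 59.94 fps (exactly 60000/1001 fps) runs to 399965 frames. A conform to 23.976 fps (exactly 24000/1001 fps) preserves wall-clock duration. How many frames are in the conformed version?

Target frames = source frames × (target rate / source rate) = 399965 × (24000/1001)/(60000/1001) = 399965 × 2/5 = 159986.

159986 frames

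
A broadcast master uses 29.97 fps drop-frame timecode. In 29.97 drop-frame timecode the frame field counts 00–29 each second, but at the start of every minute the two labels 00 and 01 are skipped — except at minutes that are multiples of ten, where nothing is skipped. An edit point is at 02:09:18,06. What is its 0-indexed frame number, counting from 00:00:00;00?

Complete 10-minute blocks: 12, each 17982 frames → 215784.
Remaining 9 whole minutes in the current block: 1800 + 8 × 1798 = 16184 frames.
Within the current minute: 18 × 30 + 6 − 2 = 544 (labels ;00/;01 skipped at this minute). Total = 215784 + 16184 + 544 = 232512.

232512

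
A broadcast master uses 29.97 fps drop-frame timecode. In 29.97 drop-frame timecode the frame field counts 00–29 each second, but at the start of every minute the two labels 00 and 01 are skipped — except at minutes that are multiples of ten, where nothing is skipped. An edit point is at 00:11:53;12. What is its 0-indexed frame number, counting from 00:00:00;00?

Complete 10-minute blocks: 1, each 17982 frames → 17982.
Remaining 1 whole minute in the current block: 1800 + 0 × 1798 = 1800 frames.
Within the current minute: 53 × 30 + 12 − 2 = 1600 (labels ;00/;01 skipped at this minute). Total = 17982 + 1800 + 1600 = 21382.

21382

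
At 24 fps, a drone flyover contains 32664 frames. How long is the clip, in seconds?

1361 seconds

Running time = 32664 / (24) = 1361 s.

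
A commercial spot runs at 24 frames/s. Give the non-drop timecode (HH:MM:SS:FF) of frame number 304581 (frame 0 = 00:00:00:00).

304581 ÷ 24 = 12690 full seconds, remainder 21 frames.
12690 s = 3 h 31 min 30 s.
Timecode: 03:31:30:21.

03:31:30:21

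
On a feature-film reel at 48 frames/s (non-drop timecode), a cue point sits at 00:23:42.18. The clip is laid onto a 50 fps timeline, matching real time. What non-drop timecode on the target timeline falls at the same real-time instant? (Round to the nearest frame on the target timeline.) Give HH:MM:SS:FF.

Source frame index: (0×3600 + 23×60 + 42) × 48 + 18 = 68274.
Real time: 68274 / (48) = 11379/8 s.
Target frame: (11379/8) × (50) = 284475/4 ≈ 71118.750 → 71119.
At 50 labels/s: frame 71119 → 00:23:42:19.

00:23:42:19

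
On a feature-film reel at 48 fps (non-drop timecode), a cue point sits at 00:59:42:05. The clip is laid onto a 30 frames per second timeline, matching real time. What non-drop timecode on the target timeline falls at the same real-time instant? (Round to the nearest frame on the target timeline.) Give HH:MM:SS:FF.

Source frame index: (0×3600 + 59×60 + 42) × 48 + 5 = 171941.
Real time: 171941 / (48) = 171941/48 s.
Target frame: (171941/48) × (30) = 859705/8 ≈ 107463.125 → 107463.
At 30 labels/s: frame 107463 → 00:59:42:03.

00:59:42:03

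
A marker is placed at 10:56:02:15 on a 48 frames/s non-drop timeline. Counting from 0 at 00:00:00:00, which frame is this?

1889391

Total seconds to the label: (10 × 3600 + 56 × 60 + 2) = 39362.
Frame index = 39362 × 48 + 15 = 1889391.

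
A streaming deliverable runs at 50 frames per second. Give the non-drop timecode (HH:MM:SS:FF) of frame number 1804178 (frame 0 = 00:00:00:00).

1804178 ÷ 50 = 36083 full seconds, remainder 28 frames.
36083 s = 10 h 1 min 23 s.
Timecode: 10:01:23:28.

10:01:23:28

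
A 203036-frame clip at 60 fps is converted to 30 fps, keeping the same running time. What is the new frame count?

101518 frames

Target frames = source frames × (target rate / source rate) = 203036 × (30)/(60) = 203036 × 1/2 = 101518.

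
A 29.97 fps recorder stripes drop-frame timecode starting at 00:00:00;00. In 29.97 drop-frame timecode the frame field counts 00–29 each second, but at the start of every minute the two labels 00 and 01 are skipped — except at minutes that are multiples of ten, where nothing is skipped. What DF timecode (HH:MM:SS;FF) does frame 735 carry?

00:00:24;15

Each 10-minute DF block holds 10 × 60 × 30 − 9 × 2 = 17982 frames. 735 ÷ 17982 → 0 full blocks, remainder 735.
Within the partial block the first minute is 1800 frames and each further minute 1798, so 0 further minute boundaries passed. Total skipped labels = 18 × 0 + 2 × 0 = 0.
Non-drop label index = 735 + 0 = 735; at 30 labels/s that is 00:00:24:15, i.e. DF 00:00:24;15.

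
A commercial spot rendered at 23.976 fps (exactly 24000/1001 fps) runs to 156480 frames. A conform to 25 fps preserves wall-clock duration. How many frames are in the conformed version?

163163 frames

Target frames = source frames × (target rate / source rate) = 156480 × (25)/(24000/1001) = 156480 × 1001/960 = 163163.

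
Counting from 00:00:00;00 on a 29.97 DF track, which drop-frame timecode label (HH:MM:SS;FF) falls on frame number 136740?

01:16:02;18

Ten DF minutes hold 17982 frames, so frame 136740 lies in block 7 (frames 125874–143855) with 10866 frames into that block.
The block's first minute is 1800 frames and the rest 1798 each; 10866 frames reaches minute 6, so 7 × 18 + 6 × 2 = 138 labels have been skipped so far.
Adding those back, label number 136740 + 138 = 136878 at 30 labels/s is 4562 s + 18 f = 1 h 16 min 2 s frame 18, i.e. 01:16:02;18.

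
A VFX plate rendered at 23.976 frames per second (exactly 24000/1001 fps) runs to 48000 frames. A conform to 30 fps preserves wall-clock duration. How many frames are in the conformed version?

Target frames = source frames × (target rate / source rate) = 48000 × (30)/(24000/1001) = 48000 × 1001/800 = 60060.

60060 frames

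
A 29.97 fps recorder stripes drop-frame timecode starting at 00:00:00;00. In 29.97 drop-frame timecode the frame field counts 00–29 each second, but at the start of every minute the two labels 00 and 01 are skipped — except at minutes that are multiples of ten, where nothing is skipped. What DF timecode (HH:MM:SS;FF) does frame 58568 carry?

00:32:34;06

Ten DF minutes hold 17982 frames, so frame 58568 lies in block 3 (frames 53946–71927) with 4622 frames into that block.
The block's first minute is 1800 frames and the rest 1798 each; 4622 frames reaches minute 2, so 3 × 18 + 2 × 2 = 58 labels have been skipped so far.
Adding those back, label number 58568 + 58 = 58626 at 30 labels/s is 1954 s + 6 f = 0 h 32 min 34 s frame 6, i.e. 00:32:34;06.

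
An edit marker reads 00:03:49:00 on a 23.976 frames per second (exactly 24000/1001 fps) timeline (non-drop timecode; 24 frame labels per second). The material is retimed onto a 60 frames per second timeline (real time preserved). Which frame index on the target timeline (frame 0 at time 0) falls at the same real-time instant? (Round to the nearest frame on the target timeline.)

Source frame index: (0×3600 + 3×60 + 49) × 24 + 0 = 5496.
Real time: 5496 / (24000/1001) = 229229/1000 s.
Target frame: (229229/1000) × (60) = 687687/50 ≈ 13753.740 → 13754.

frame 13754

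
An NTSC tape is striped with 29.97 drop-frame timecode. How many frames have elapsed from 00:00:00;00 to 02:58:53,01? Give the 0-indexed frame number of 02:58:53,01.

As if non-drop at 30 labels/s: (2 × 3600 + 58 × 60 + 53) × 30 + 1 = 321991.
Minute boundaries passed: 178; those not divisible by 10: 178 − 17 = 161; dropped labels = 2 × 161 = 322.
Actual frame index = 321991 − 322 = 321669.

321669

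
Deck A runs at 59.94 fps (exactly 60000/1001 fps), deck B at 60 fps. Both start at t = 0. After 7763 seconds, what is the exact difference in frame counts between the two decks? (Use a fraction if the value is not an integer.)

66540/143 frames

A emits 60000/1001 × 7763 = 66540000/143 frames; B emits 60 × 7763 = 465780.
Difference = 66540/143 frames (≈ 465.3147); B is ahead of A.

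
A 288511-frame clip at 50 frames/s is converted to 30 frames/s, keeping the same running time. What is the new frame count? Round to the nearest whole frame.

Frames at target rate = 288511 × (30) / (50) = 865533/5 ≈ 173106.600.
Nearest whole frame: 173107.

173107 frames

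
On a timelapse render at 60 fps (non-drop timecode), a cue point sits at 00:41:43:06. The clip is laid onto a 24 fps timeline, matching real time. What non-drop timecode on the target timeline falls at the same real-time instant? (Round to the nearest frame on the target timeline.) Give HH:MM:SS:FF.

00:41:43:02

Source frame index: (0×3600 + 41×60 + 43) × 60 + 6 = 150186.
Real time: 150186 / (60) = 25031/10 s.
Target frame: (25031/10) × (24) = 300372/5 ≈ 60074.400 → 60074.
At 24 labels/s: frame 60074 → 00:41:43:02.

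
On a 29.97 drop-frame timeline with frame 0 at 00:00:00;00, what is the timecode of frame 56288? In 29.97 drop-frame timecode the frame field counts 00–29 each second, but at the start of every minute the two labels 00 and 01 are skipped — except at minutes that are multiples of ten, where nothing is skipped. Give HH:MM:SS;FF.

00:31:18;04

Each 10-minute DF block holds 10 × 60 × 30 − 9 × 2 = 17982 frames. 56288 ÷ 17982 → 3 full blocks, remainder 2342.
Within the partial block the first minute is 1800 frames and each further minute 1798, so 1 further minute boundary passed. Total skipped labels = 18 × 3 + 2 × 1 = 56.
Non-drop label index = 56288 + 56 = 56344; at 30 labels/s that is 00:31:18:04, i.e. DF 00:31:18;04.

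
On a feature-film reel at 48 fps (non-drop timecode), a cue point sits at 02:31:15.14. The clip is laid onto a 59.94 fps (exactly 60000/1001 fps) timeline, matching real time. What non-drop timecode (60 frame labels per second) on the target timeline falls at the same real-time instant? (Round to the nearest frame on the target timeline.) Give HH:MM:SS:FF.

02:31:06:14

Source frame index: (2×3600 + 31×60 + 15) × 48 + 14 = 435614.
Real time: 435614 / (48) = 217807/24 s.
Target frame: (217807/24) × (60000/1001) = 544517500/1001 ≈ 543973.526 → 543974.
At 60 labels/s: frame 543974 → 02:31:06:14.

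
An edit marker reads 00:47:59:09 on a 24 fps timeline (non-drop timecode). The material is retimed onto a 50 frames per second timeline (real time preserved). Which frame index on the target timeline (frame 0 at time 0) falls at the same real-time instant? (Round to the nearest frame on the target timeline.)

Source frame index: (0×3600 + 47×60 + 59) × 24 + 9 = 69105.
Real time: 69105 / (24) = 23035/8 s.
Target frame: (23035/8) × (50) = 575875/4 ≈ 143968.750 → 143969.

frame 143969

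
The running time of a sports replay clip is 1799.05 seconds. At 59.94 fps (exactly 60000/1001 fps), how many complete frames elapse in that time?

Frames = 1799.05 × 60000/1001 = 9813000/91 ≈ 107835.1648.
Complete frames: 107835.

107835 frames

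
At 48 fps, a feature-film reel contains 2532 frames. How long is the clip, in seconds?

52.75 seconds

Running time = 2532 / (48) = 52.75 s.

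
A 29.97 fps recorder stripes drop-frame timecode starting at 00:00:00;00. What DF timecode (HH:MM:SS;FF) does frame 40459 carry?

Each 10-minute DF block holds 10 × 60 × 30 − 9 × 2 = 17982 frames. 40459 ÷ 17982 → 2 full blocks, remainder 4495.
Within the partial block the first minute is 1800 frames and each further minute 1798, so 2 further minute boundaries passed. Total skipped labels = 18 × 2 + 2 × 2 = 40.
Non-drop label index = 40459 + 40 = 40499; at 30 labels/s that is 00:22:29:29, i.e. DF 00:22:29;29.

00:22:29;29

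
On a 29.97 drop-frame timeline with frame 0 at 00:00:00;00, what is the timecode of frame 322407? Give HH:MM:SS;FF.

Each 10-minute DF block holds 10 × 60 × 30 − 9 × 2 = 17982 frames. 322407 ÷ 17982 → 17 full blocks, remainder 16713.
Within the partial block the first minute is 1800 frames and each further minute 1798, so 9 further minute boundaries passed. Total skipped labels = 18 × 17 + 2 × 9 = 324.
Non-drop label index = 322407 + 324 = 322731; at 30 labels/s that is 02:59:17:21, i.e. DF 02:59:17;21.

02:59:17;21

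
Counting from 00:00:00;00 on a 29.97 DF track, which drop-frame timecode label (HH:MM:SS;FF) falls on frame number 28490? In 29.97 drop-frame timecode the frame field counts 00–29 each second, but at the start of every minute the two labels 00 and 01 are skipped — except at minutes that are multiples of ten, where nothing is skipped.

00:15:50;18

Each 10-minute DF block holds 10 × 60 × 30 − 9 × 2 = 17982 frames. 28490 ÷ 17982 → 1 full block, remainder 10508.
Within the partial block the first minute is 1800 frames and each further minute 1798, so 5 further minute boundaries passed. Total skipped labels = 18 × 1 + 2 × 5 = 28.
Non-drop label index = 28490 + 28 = 28518; at 30 labels/s that is 00:15:50:18, i.e. DF 00:15:50;18.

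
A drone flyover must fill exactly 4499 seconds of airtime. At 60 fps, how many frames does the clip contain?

Frames = 4499 × 60 = 269940.

269940 frames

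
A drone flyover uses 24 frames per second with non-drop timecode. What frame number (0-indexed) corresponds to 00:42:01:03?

frame 60507

Total seconds to the label: (0 × 3600 + 42 × 60 + 1) = 2521.
Frame index = 2521 × 24 + 3 = 60507.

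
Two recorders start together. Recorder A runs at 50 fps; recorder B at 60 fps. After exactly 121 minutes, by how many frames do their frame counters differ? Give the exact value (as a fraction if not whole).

121 min = 7260 s.
A emits 50 × 7260 = 363000 frames; B emits 60 × 7260 = 435600.
Difference = 72600 frames; B is ahead of A.

72600 frames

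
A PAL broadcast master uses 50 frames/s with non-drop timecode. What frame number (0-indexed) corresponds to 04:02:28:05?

Total seconds to the label: (4 × 3600 + 2 × 60 + 28) = 14548.
Frame index = 14548 × 50 + 5 = 727405.

frame 727405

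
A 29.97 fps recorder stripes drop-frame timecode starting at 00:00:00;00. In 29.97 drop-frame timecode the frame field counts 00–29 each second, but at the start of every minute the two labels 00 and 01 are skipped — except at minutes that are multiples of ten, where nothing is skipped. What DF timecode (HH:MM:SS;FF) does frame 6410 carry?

00:03:33;26

Each 10-minute DF block holds 10 × 60 × 30 − 9 × 2 = 17982 frames. 6410 ÷ 17982 → 0 full blocks, remainder 6410.
Within the partial block the first minute is 1800 frames and each further minute 1798, so 3 further minute boundaries passed. Total skipped labels = 18 × 0 + 2 × 3 = 6.
Non-drop label index = 6410 + 6 = 6416; at 30 labels/s that is 00:03:33:26, i.e. DF 00:03:33;26.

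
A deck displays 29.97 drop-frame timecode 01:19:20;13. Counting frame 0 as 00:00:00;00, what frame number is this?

As if non-drop at 30 labels/s: (1 × 3600 + 19 × 60 + 20) × 30 + 13 = 142813.
Minute boundaries passed: 79; those not divisible by 10: 79 − 7 = 72; dropped labels = 2 × 72 = 144.
Actual frame index = 142813 − 144 = 142669.

142669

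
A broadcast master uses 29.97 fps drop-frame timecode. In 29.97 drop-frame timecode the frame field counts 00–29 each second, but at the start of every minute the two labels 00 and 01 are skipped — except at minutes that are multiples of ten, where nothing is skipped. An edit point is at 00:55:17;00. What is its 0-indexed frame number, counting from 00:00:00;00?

Complete 10-minute blocks: 5, each 17982 frames → 89910.
Remaining 5 whole minutes in the current block: 1800 + 4 × 1798 = 8992 frames.
Within the current minute: 17 × 30 + 0 − 2 = 508 (labels ;00/;01 skipped at this minute). Total = 89910 + 8992 + 508 = 99410.

99410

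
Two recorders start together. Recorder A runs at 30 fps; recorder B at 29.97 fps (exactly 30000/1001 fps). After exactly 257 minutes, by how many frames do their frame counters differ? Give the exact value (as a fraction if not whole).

462600/1001 frames

257 min = 15420 s.
A emits 30 × 15420 = 462600 frames; B emits 30000/1001 × 15420 = 462600000/1001.
Difference = 462600/1001 frames (≈ 462.1379); B is behind A.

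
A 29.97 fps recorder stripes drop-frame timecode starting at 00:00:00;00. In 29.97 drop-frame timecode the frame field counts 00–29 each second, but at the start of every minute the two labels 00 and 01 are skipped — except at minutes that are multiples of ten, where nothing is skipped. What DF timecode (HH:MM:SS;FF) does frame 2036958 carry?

Each 10-minute DF block holds 10 × 60 × 30 − 9 × 2 = 17982 frames. 2036958 ÷ 17982 → 113 full blocks, remainder 4992.
Within the partial block the first minute is 1800 frames and each further minute 1798, so 2 further minute boundaries passed. Total skipped labels = 18 × 113 + 2 × 2 = 2038.
Non-drop label index = 2036958 + 2038 = 2038996; at 30 labels/s that is 18:52:46:16, i.e. DF 18:52:46;16.

18:52:46;16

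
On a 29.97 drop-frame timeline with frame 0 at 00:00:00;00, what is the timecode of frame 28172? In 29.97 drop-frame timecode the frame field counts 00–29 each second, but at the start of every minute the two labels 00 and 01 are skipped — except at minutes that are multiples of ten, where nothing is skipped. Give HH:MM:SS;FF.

Each 10-minute DF block holds 10 × 60 × 30 − 9 × 2 = 17982 frames. 28172 ÷ 17982 → 1 full block, remainder 10190.
Within the partial block the first minute is 1800 frames and each further minute 1798, so 5 further minute boundaries passed. Total skipped labels = 18 × 1 + 2 × 5 = 28.
Non-drop label index = 28172 + 28 = 28200; at 30 labels/s that is 00:15:40:00, i.e. DF 00:15:40;00.

00:15:40;00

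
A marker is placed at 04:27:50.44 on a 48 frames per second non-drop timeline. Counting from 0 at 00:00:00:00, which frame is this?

771404

Total seconds to the label: (4 × 3600 + 27 × 60 + 50) = 16070.
Frame index = 16070 × 48 + 44 = 771404.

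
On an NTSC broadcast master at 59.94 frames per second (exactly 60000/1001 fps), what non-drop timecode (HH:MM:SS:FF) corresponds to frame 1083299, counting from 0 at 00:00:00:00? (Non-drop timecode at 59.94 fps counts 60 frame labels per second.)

1083299 ÷ 60 = 18054 full seconds, remainder 59 frames.
18054 s = 5 h 0 min 54 s.
Timecode: 05:00:54:59.

05:00:54:59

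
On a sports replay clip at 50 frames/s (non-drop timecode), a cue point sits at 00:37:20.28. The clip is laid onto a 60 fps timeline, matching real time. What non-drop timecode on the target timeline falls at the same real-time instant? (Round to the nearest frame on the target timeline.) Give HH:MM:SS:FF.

Source frame index: (0×3600 + 37×60 + 20) × 50 + 28 = 112028.
Real time: 112028 / (50) = 56014/25 s.
Target frame: (56014/25) × (60) = 672168/5 ≈ 134433.600 → 134434.
At 60 labels/s: frame 134434 → 00:37:20:34.

00:37:20:34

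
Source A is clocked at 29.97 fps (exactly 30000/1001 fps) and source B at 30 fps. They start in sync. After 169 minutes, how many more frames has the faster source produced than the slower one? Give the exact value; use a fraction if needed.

23400/77 frames

169 min = 10140 s.
A emits 30000/1001 × 10140 = 23400000/77 frames; B emits 30 × 10140 = 304200.
Difference = 23400/77 frames (≈ 303.8961); B is ahead of A.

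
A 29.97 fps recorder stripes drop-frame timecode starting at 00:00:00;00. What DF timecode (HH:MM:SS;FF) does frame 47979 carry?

00:26:40;27

Each 10-minute DF block holds 10 × 60 × 30 − 9 × 2 = 17982 frames. 47979 ÷ 17982 → 2 full blocks, remainder 12015.
Within the partial block the first minute is 1800 frames and each further minute 1798, so 6 further minute boundaries passed. Total skipped labels = 18 × 2 + 2 × 6 = 48.
Non-drop label index = 47979 + 48 = 48027; at 30 labels/s that is 00:26:40:27, i.e. DF 00:26:40;27.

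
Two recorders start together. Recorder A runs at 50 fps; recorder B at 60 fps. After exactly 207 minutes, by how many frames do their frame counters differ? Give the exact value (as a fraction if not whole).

124200 frames

207 min = 12420 s.
A emits 50 × 12420 = 621000 frames; B emits 60 × 12420 = 745200.
Difference = 124200 frames; B is ahead of A.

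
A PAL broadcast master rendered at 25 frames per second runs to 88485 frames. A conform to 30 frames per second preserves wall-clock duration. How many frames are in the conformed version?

106182 frames

Target frames = source frames × (target rate / source rate) = 88485 × (30)/(25) = 88485 × 6/5 = 106182.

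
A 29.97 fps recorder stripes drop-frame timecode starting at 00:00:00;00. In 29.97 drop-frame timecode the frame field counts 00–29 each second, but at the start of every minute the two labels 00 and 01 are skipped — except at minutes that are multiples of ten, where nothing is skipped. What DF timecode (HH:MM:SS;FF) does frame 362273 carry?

03:21:27;25

Ten DF minutes hold 17982 frames, so frame 362273 lies in block 20 (frames 359640–377621) with 2633 frames into that block.
The block's first minute is 1800 frames and the rest 1798 each; 2633 frames reaches minute 1, so 20 × 18 + 1 × 2 = 362 labels have been skipped so far.
Adding those back, label number 362273 + 362 = 362635 at 30 labels/s is 12087 s + 25 f = 3 h 21 min 27 s frame 25, i.e. 03:21:27;25.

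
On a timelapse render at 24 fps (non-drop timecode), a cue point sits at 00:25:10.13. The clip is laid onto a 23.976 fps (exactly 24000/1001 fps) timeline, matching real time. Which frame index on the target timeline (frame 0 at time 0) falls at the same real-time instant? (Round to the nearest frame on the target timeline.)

Source frame index: (0×3600 + 25×60 + 10) × 24 + 13 = 36253.
Real time: 36253 / (24) = 36253/24 s.
Target frame: (36253/24) × (24000/1001) = 5179000/143 ≈ 36216.783 → 36217.

frame 36217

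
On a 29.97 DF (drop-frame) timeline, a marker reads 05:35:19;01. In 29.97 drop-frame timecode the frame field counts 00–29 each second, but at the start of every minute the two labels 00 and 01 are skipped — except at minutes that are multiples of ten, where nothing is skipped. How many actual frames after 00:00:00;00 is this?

602967

As if non-drop at 30 labels/s: (5 × 3600 + 35 × 60 + 19) × 30 + 1 = 603571.
Minute boundaries passed: 335; those not divisible by 10: 335 − 33 = 302; dropped labels = 2 × 302 = 604.
Actual frame index = 603571 − 604 = 602967.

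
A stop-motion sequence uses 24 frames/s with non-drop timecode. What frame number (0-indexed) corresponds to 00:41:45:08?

60128

Total seconds to the label: (0 × 3600 + 41 × 60 + 45) = 2505.
Frame index = 2505 × 24 + 8 = 60128.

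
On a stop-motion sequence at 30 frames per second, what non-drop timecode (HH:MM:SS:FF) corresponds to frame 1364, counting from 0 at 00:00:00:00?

00:00:45:14

1364 ÷ 30 = 45 full seconds, remainder 14 frames.
45 s = 0 h 0 min 45 s.
Timecode: 00:00:45:14.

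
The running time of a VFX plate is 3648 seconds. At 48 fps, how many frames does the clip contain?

Frames = 3648 × 48 = 175104.

175104 frames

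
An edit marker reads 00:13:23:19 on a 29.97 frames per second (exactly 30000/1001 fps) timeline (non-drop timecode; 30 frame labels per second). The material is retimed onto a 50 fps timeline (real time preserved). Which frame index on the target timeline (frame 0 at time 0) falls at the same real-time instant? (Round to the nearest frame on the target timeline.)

frame 40222

Source frame index: (0×3600 + 13×60 + 23) × 30 + 19 = 24109.
Real time: 24109 / (30000/1001) = 24133109/30000 s.
Target frame: (24133109/30000) × (50) = 24133109/600 ≈ 40221.848 → 40222.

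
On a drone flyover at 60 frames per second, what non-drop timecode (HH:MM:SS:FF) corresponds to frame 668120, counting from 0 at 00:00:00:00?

668120 ÷ 60 = 11135 full seconds, remainder 20 frames.
11135 s = 3 h 5 min 35 s.
Timecode: 03:05:35:20.

03:05:35:20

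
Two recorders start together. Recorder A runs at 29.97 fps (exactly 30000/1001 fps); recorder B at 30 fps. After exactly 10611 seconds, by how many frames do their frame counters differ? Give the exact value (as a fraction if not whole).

A emits 30000/1001 × 10611 = 318330000/1001 frames; B emits 30 × 10611 = 318330.
Difference = 318330/1001 frames (≈ 318.0120); B is ahead of A.

318330/1001 frames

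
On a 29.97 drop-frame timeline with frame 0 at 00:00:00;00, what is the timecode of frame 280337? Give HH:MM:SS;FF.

Each 10-minute DF block holds 10 × 60 × 30 − 9 × 2 = 17982 frames. 280337 ÷ 17982 → 15 full blocks, remainder 10607.
Within the partial block the first minute is 1800 frames and each further minute 1798, so 5 further minute boundaries passed. Total skipped labels = 18 × 15 + 2 × 5 = 280.
Non-drop label index = 280337 + 280 = 280617; at 30 labels/s that is 02:35:53:27, i.e. DF 02:35:53;27.

02:35:53;27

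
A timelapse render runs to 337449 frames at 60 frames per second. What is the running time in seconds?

Running time = 337449 / (60) = 5624.15 s.

5624.15 seconds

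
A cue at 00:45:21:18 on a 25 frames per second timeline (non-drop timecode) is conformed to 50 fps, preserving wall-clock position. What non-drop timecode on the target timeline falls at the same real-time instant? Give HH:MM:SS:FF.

Source frame index: (0×3600 + 45×60 + 21) × 25 + 18 = 68043.
Real time: 68043 / (25) = 68043/25 s.
Target frame: (68043/25) × (50) = 136086.
At 50 labels/s: frame 136086 → 00:45:21:36.

00:45:21:36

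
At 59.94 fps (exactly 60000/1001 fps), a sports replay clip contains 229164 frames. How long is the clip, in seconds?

Running time = 229164 / (60000/1001) = 3823.2194 s.

3823.2194 seconds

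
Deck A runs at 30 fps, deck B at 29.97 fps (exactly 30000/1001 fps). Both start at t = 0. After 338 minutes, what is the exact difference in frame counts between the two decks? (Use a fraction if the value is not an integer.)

46800/77 frames

338 min = 20280 s.
A emits 30 × 20280 = 608400 frames; B emits 30000/1001 × 20280 = 46800000/77.
Difference = 46800/77 frames (≈ 607.7922); B is behind A.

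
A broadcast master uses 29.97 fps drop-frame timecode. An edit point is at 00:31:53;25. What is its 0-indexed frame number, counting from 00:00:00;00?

57359

As if non-drop at 30 labels/s: (0 × 3600 + 31 × 60 + 53) × 30 + 25 = 57415.
Minute boundaries passed: 31; those not divisible by 10: 31 − 3 = 28; dropped labels = 2 × 28 = 56.
Actual frame index = 57415 − 56 = 57359.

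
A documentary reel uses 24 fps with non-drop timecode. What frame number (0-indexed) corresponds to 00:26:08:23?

Total seconds to the label: (0 × 3600 + 26 × 60 + 8) = 1568.
Frame index = 1568 × 24 + 23 = 37655.

frame 37655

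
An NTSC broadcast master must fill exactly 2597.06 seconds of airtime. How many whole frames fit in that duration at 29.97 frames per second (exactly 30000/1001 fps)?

77833 frames

Frames = 2597.06 × 30000/1001 = 77911800/1001 ≈ 77833.9660.
Complete frames: 77833.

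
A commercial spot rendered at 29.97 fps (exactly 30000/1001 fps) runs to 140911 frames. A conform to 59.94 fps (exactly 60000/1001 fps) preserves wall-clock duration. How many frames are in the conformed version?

281822 frames

Frames at target rate = 140911 × (60000/1001) / (30000/1001) = 281822.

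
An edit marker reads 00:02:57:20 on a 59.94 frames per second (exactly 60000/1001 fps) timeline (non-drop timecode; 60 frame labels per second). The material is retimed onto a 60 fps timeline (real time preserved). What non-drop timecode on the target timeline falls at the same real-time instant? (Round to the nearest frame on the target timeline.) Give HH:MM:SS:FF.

Source frame index: (0×3600 + 2×60 + 57) × 60 + 20 = 10640.
Real time: 10640 / (60000/1001) = 133133/750 s.
Target frame: (133133/750) × (60) = 266266/25 ≈ 10650.640 → 10651.
At 60 labels/s: frame 10651 → 00:02:57:31.

00:02:57:31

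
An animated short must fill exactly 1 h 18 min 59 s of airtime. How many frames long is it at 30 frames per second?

1 h 18 min 59 s = 4739 s.
Frames = 4739 × 30 = 142170.

142170 frames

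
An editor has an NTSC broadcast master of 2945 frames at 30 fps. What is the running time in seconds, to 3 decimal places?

98.167 seconds

Running time = 2945 × 1/30 = 589/6 s ≈ 98.167 s.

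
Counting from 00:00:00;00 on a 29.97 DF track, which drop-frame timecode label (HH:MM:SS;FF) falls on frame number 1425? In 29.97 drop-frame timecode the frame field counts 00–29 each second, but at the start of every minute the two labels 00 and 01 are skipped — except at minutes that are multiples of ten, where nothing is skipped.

Ten DF minutes hold 17982 frames, so frame 1425 lies in block 0 (frames 0–17981) with 1425 frames into that block.
The block's first minute is 1800 frames and the rest 1798 each; 1425 frames reaches minute 0, so 0 × 18 + 0 × 2 = 0 labels have been skipped so far.
Adding those back, label number 1425 + 0 = 1425 at 30 labels/s is 47 s + 15 f = 0 h 0 min 47 s frame 15, i.e. 00:00:47;15.

00:00:47;15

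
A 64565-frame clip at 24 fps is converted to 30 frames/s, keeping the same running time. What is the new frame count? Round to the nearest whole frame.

Frames at target rate = 64565 × (30) / (24) = 322825/4 ≈ 80706.250.
Nearest whole frame: 80706.

80706 frames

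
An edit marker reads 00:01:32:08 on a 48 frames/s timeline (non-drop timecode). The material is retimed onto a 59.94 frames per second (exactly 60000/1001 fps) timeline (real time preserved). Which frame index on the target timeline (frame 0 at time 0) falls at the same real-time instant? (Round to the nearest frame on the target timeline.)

frame 5524

Source frame index: (0×3600 + 1×60 + 32) × 48 + 8 = 4424.
Real time: 4424 / (48) = 553/6 s.
Target frame: (553/6) × (60000/1001) = 790000/143 ≈ 5524.476 → 5524.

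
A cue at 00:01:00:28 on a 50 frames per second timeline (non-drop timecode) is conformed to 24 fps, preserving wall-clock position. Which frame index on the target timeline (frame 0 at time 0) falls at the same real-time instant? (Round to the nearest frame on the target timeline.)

frame 1453

Source frame index: (0×3600 + 1×60 + 0) × 50 + 28 = 3028.
Real time: 3028 / (50) = 1514/25 s.
Target frame: (1514/25) × (24) = 36336/25 ≈ 1453.440 → 1453.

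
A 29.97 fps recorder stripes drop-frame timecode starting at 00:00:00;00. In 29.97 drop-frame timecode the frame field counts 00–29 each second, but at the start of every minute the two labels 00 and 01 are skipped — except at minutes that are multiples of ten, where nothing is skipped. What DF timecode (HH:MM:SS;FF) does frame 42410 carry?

00:23:35;02

Ten DF minutes hold 17982 frames, so frame 42410 lies in block 2 (frames 35964–53945) with 6446 frames into that block.
The block's first minute is 1800 frames and the rest 1798 each; 6446 frames reaches minute 3, so 2 × 18 + 3 × 2 = 42 labels have been skipped so far.
Adding those back, label number 42410 + 42 = 42452 at 30 labels/s is 1415 s + 2 f = 0 h 23 min 35 s frame 2, i.e. 00:23:35;02.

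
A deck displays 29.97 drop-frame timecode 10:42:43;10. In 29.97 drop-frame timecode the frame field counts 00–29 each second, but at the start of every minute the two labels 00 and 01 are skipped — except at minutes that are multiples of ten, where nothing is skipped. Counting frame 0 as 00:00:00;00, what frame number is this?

1155744

Complete 10-minute blocks: 64, each 17982 frames → 1150848.
Remaining 2 whole minutes in the current block: 1800 + 1 × 1798 = 3598 frames.
Within the current minute: 43 × 30 + 10 − 2 = 1298 (labels ;00/;01 skipped at this minute). Total = 1150848 + 3598 + 1298 = 1155744.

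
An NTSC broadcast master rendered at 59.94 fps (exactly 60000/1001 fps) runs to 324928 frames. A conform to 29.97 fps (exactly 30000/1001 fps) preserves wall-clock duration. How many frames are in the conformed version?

162464 frames

Target frames = source frames × (target rate / source rate) = 324928 × (30000/1001)/(60000/1001) = 324928 × 1/2 = 162464.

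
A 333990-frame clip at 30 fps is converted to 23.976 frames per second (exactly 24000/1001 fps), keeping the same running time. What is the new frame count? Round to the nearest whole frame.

Frames at target rate = 333990 × (24000/1001) / (30) = 267192000/1001 ≈ 266925.075.
Nearest whole frame: 266925.

266925 frames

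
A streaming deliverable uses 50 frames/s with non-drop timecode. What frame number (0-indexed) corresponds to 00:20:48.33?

frame 62433

Total seconds to the label: (0 × 3600 + 20 × 60 + 48) = 1248.
Frame index = 1248 × 50 + 33 = 62433.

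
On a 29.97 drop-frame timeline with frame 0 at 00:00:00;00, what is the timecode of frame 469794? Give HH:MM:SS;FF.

Each 10-minute DF block holds 10 × 60 × 30 − 9 × 2 = 17982 frames. 469794 ÷ 17982 → 26 full blocks, remainder 2262.
Within the partial block the first minute is 1800 frames and each further minute 1798, so 1 further minute boundary passed. Total skipped labels = 18 × 26 + 2 × 1 = 470.
Non-drop label index = 469794 + 470 = 470264; at 30 labels/s that is 04:21:15:14, i.e. DF 04:21:15;14.

04:21:15;14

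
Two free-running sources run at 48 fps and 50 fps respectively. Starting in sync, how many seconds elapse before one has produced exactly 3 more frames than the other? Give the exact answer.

The gap grows by |50 − 48| = 2 frames per second.
Time for a 3-frame gap: 3 ÷ (2) = 1.5 s.

1.5 seconds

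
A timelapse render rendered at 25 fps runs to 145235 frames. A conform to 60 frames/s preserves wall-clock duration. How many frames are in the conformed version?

348564 frames

Target frames = source frames × (target rate / source rate) = 145235 × (60)/(25) = 145235 × 12/5 = 348564.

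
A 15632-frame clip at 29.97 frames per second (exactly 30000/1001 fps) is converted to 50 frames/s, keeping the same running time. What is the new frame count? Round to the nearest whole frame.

26079 frames

Frames at target rate = 15632 × (50) / (30000/1001) = 1955954/75 ≈ 26079.387.
Nearest whole frame: 26079.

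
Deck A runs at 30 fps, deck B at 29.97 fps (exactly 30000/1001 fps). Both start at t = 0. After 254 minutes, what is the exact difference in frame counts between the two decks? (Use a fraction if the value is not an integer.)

254 min = 15240 s.
A emits 30 × 15240 = 457200 frames; B emits 30000/1001 × 15240 = 457200000/1001.
Difference = 457200/1001 frames (≈ 456.7433); B is behind A.

457200/1001 frames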